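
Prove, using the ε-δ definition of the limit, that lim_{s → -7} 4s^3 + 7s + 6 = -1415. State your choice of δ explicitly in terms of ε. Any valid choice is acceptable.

δ = min(1, ε/683)

Suppose ε > 0. We want δ > 0 such that 0 < |s + 7| < δ implies |(4s^3 + 7s + 6) + 1415| < ε.
(4s^3 + 7s + 6) + 1415 = 4s^3 + 7s + 1421 = (s + 7)(4s^2 - 28s + 203).
So |(4s^3 + 7s + 6) + 1415| = |s + 7|·|4s^2 - 28s + 203|.
Assume first that |s + 7| < 1, so |s| < 8. Then |4s^2 - 28s + 203| ≤ 4·8^2 + 28·8 + 203 = 683.
Hence |(4s^3 + 7s + 6) + 1415| ≤ 683|s + 7| < ε provided |s + 7| < ε/683.
Choosing δ = min(1, ε/683) ensures both conditions, hence |(4s^3 + 7s + 6) + 1415| < ε.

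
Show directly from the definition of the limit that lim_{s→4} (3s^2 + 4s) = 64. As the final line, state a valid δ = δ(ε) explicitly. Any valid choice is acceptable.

δ = min(2, ε/34)

Let ε > 0 be given. We want δ > 0 such that 0 < |s − 4| < δ implies |(3s^2 + 4s) − 64| < ε.
(3s^2 + 4s) − 64 = 3s^2 + 4s - 64 = (s − 4)(3s + 16).
So |(3s^2 + 4s) − 64| = |s − 4|·|3s + 16|.
Assume first that |s − 4| < 2, so |s| < 6. Then |3s + 16| ≤ 3·6 + 16 = 34.
Hence |(3s^2 + 4s) − 64| ≤ 34|s − 4| < ε provided |s − 4| < ε/34.
Choosing δ = min(2, ε/34) ensures both conditions, hence |(3s^2 + 4s) − 64| < ε.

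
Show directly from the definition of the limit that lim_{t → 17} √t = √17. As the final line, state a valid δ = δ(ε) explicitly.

Let ε > 0. We want δ > 0 such that 0 < |t − 17| < δ implies |√t − √17| < ε.
Multiplying by the conjugate, |√t − √17| = |t − 17|/(√t + √17).
Restrict δ ≤ 17 so that |t − 17| < 17 forces t > 0, and then √t + √17 > √17.
Hence |√t − √17| < |t − 17|/√17, which is < ε once |t − 17| < √17·ε.
Take δ = min(17, √17·ε). If 0 < |t − 17| < δ then t > 0 and |√t − √17| < |t − 17|/√17 < ε.

δ = min(17, √17·ε)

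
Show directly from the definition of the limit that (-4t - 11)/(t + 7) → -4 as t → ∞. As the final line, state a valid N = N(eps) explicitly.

N = 17/eps

Fix eps > 0. We seek N > 0 such that t > N implies |(-4t - 11)/(t + 7) + 4| < eps.
(-4t - 11)/(t + 7) + 4 = ((-4t - 11) − (-4)(t + 7)) / ((t + 7)) = 17/((t + 7)).
For t > 0 we have t + 7 > t, so |(-4t - 11)/(t + 7) + 4| = 17/((t + 7)) < 17/(t) = 17/t.
Thus |(-4t - 11)/(t + 7) + 4| < eps whenever t > 17/eps.
Take N = 17/eps. If t > N then |(-4t - 11)/(t + 7) + 4| < 17/t < eps.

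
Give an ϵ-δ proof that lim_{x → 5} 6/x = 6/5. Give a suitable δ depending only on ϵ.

δ = min(5/2, (25/12)ϵ)

Suppose ϵ > 0. We seek δ > 0 such that 0 < |x − 5| < δ implies |6/x − (6/5)| < ϵ.
|6/x − (6/5)| = 6·|5 − x|/(5·|x|) = 6|x − 5|/(5|x|).
Require δ ≤ 5/2 so that |x| > 5 − 5/2 = 5/2, hence 5|x| > 25/2.
Then |6/x − (6/5)| < 6|x − 5|/(25/2), which is < ϵ when |x − 5| < (25/12)ϵ.
Take δ = min(5/2, (25/12)ϵ). Then 0 < |x − 5| < δ gives both |x − 5| < 5/2 and |x − 5| < (25/12)ϵ, so |6/x − (6/5)| < ϵ.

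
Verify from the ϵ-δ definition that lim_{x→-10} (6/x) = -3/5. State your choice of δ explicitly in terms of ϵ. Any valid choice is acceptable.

Let ϵ > 0. We seek δ > 0 such that 0 < |x + 10| < δ implies |6/x + 3/5| < ϵ.
|6/x + 3/5| = 6·|-10 − x|/(10·|x|) = 6|x + 10|/(10|x|).
Require δ ≤ 5 so that |x| > 10 − 5 = 5, hence 10|x| > 50.
Then |6/x + 3/5| < 6|x + 10|/50, which is < ϵ when |x + 10| < (25/3)ϵ.
Take δ = min(5, (25/3)ϵ). Then 0 < |x + 10| < δ gives both |x + 10| < 5 and |x + 10| < (25/3)ϵ, so |6/x + 3/5| < ϵ.

δ = min(5, (25/3)ϵ)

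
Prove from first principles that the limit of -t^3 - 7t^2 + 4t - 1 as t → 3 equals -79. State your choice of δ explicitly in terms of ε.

δ = min(1, ε/82)

Let ε > 0. We want δ > 0 such that 0 < |t − 3| < δ implies |(-t^3 - 7t^2 + 4t - 1) + 79| < ε.
(-t^3 - 7t^2 + 4t - 1) + 79 = -t^3 - 7t^2 + 4t + 78 = (t − 3)(-t^2 - 10t - 26).
So |(-t^3 - 7t^2 + 4t - 1) + 79| = |t − 3|·|-t^2 - 10t - 26|.
Require δ ≤ 1. Then |t − 3| < 1 gives |t| < 4, and by the triangle inequality |-t^2 - 10t - 26| ≤ 4^2 + 10·4 + 26 = 82.
Hence |(-t^3 - 7t^2 + 4t - 1) + 79| ≤ 82|t − 3| < ε provided |t − 3| < ε/82.
Choosing δ = min(1, ε/82) ensures both conditions, hence |(-t^3 - 7t^2 + 4t - 1) + 79| < ε.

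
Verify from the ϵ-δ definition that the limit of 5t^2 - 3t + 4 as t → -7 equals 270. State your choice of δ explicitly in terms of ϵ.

Fix ϵ > 0. We want δ > 0 such that 0 < |t + 7| < δ implies |(5t^2 - 3t + 4) − 270| < ϵ.
(5t^2 - 3t + 4) − 270 = 5t^2 - 3t - 266 = (t + 7)(5t - 38).
So |(5t^2 - 3t + 4) − 270| = |t + 7|·|5t - 38|.
Require δ ≤ 1. Then |t + 7| < 1 gives |t| < 8, and by the triangle inequality |5t - 38| ≤ 5·8 + 38 = 78.
Hence |(5t^2 - 3t + 4) − 270| ≤ 78|t + 7| < ϵ provided |t + 7| < ϵ/78.
Take δ = min(1, ϵ/78). Then 0 < |t + 7| < δ gives both |t + 7| < 1 and |t + 7| < ϵ/78, so |(5t^2 - 3t + 4) − 270| < ϵ.

δ = min(1, ϵ/78)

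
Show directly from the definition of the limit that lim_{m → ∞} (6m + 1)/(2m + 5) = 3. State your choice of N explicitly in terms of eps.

Fix eps > 0. For m ≥ 1, |(6m + 1)/(2m + 5) − 3| = |-28|/(2(2m + 5)) = 28/(2(2m + 5)).
Since 2m + 5 ≥ 2m for m ≥ 1, this is ≤ 28/(2·2m) = 7/m.
So |(6m + 1)/(2m + 5) − 3| < eps whenever m > 7/eps.
Take N = 7/eps. If m > N then |(6m + 1)/(2m + 5) − 3| ≤ 7/m < eps.

N = 7/eps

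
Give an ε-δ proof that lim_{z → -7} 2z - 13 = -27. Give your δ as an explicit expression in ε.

δ = ε/2

Suppose ε > 0. We need δ > 0 so that 0 < |z + 7| < δ implies |(2z - 13) + 27| < ε.
Since (2z - 13) + 27 = 2(z + 7), we have |(2z - 13) + 27| = 2|z + 7|.
Thus it suffices that |z + 7| < ε/2.
Choosing δ = ε/2 gives |(2z - 13) + 27| = 2|z + 7| < ε whenever |z + 7| < δ.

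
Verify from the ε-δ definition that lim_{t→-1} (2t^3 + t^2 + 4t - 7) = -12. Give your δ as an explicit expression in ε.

Let ε > 0. We want δ > 0 such that 0 < |t + 1| < δ implies |(2t^3 + t^2 + 4t - 7) + 12| < ε.
(2t^3 + t^2 + 4t - 7) + 12 = 2t^3 + t^2 + 4t + 5 = (t + 1)(2t^2 - t + 5).
So |(2t^3 + t^2 + 4t - 7) + 12| = |t + 1|·|2t^2 - t + 5|.
Assume first that |t + 1| < 1, so |t| < 2. Then |2t^2 - t + 5| ≤ 2·2^2 + 2 + 5 = 15.
Hence |(2t^3 + t^2 + 4t - 7) + 12| ≤ 15|t + 1| < ε provided |t + 1| < ε/15.
Take δ = min(1, ε/15). Then 0 < |t + 1| < δ gives both |t + 1| < 1 and |t + 1| < ε/15, so |(2t^3 + t^2 + 4t - 7) + 12| < ε.

δ = min(1, ε/15)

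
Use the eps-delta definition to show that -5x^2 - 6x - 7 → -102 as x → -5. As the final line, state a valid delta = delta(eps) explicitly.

delta = min(2, eps/54)

Suppose eps > 0. We want delta > 0 such that 0 < |x + 5| < delta implies |(-5x^2 - 6x - 7) + 102| < eps.
(-5x^2 - 6x - 7) + 102 = -5x^2 - 6x + 95 = (x + 5)(-5x + 19).
So |(-5x^2 - 6x - 7) + 102| = |x + 5|·|-5x + 19|.
Require delta ≤ 2. Then |x + 5| < 2 gives |x| < 7, and by the triangle inequality |-5x + 19| ≤ 5·7 + 19 = 54.
Hence |(-5x^2 - 6x - 7) + 102| ≤ 54|x + 5| < eps provided |x + 5| < eps/54.
Take delta = min(2, eps/54). Then 0 < |x + 5| < delta gives both |x + 5| < 2 and |x + 5| < eps/54, so |(-5x^2 - 6x - 7) + 102| < eps.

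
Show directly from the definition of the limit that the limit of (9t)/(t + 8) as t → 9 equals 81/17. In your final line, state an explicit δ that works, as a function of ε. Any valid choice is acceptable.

Suppose ε > 0. We want δ > 0 with 0 < |t − 9| < δ ⇒ |(9t)/(t + 8) − (81/17)| < ε.
Combining over a common denominator, (9t)/(t + 8) − (81/17) = [(9t)·17 − 81·(t + 8)] / [17·(t + 8)] = 72(t − 9) / (17(t + 8)).
So |(9t)/(t + 8) − (81/17)| = 72|t − 9| / (17·|t + 8|).
Require δ ≤ 17/2, so |t + 8| ≥ |17| − |t − 9| > 17 − 17/2 = 17/2.
Hence |(9t)/(t + 8) − (81/17)| < 72|t − 9|/(17·(17/2)) = (144/289)|t − 9|, which is < ε once |t − 9| < (289/144)ε.
Take δ = min(17/2, (289/144)ε). Then 0 < |t − 9| < δ forces both bounds, so |(9t)/(t + 8) − (81/17)| < ε.

δ = min(17/2, (289/144)ε)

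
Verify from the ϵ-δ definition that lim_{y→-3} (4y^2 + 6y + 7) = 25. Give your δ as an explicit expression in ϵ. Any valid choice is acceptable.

δ = min(2, ϵ/26)

Fix ϵ > 0. We want δ > 0 such that 0 < |y + 3| < δ implies |(4y^2 + 6y + 7) − 25| < ϵ.
(4y^2 + 6y + 7) − 25 = 4y^2 + 6y - 18 = (y + 3)(4y - 6).
So |(4y^2 + 6y + 7) − 25| = |y + 3|·|4y - 6|.
Require δ ≤ 2. Then |y + 3| < 2 gives |y| < 5, and by the triangle inequality |4y - 6| ≤ 4·5 + 6 = 26.
Hence |(4y^2 + 6y + 7) − 25| ≤ 26|y + 3| < ϵ provided |y + 3| < ϵ/26.
Take δ = min(2, ϵ/26). Then 0 < |y + 3| < δ gives both |y + 3| < 2 and |y + 3| < ϵ/26, so |(4y^2 + 6y + 7) − 25| < ϵ.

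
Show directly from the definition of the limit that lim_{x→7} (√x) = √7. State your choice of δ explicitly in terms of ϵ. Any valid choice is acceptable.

Let ϵ > 0. We want δ > 0 such that 0 < |x − 7| < δ implies |√x − √7| < ϵ.
Multiplying by the conjugate, |√x − √7| = |x − 7|/(√x + √7).
Restrict δ ≤ 7 so that |x − 7| < 7 forces x > 0, and then √x + √7 > √7.
Hence |√x − √7| < |x − 7|/√7, which is < ϵ once |x − 7| < √7·ϵ.
Take δ = min(7, √7·ϵ). If 0 < |x − 7| < δ then x > 0 and |√x − √7| < |x − 7|/√7 < ϵ.

δ = min(7, √7·ϵ)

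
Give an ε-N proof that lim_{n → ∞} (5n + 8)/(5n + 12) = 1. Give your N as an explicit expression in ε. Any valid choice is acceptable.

N = (4/5)/ε

Fix ε > 0. For n ≥ 1, |(5n + 8)/(5n + 12) − 1| = |-20|/(5(5n + 12)) = 20/(5(5n + 12)).
Since 5n + 12 ≥ 5n for n ≥ 1, this is ≤ 20/(5·5n) = (4/5)/n.
So |(5n + 8)/(5n + 12) − 1| < ε whenever n > (4/5)/ε.
Take N = (4/5)/ε. If n > N then |(5n + 8)/(5n + 12) − 1| ≤ (4/5)/n < ε.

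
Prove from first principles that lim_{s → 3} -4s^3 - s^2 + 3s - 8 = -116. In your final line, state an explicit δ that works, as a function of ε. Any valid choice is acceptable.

δ = min(2, ε/201)

Fix ε > 0. We want δ > 0 such that 0 < |s − 3| < δ implies |(-4s^3 - s^2 + 3s - 8) + 116| < ε.
(-4s^3 - s^2 + 3s - 8) + 116 = -4s^3 - s^2 + 3s + 108 = (s − 3)(-4s^2 - 13s - 36).
So |(-4s^3 - s^2 + 3s - 8) + 116| = |s − 3|·|-4s^2 - 13s - 36|.
Assume first that |s − 3| < 2, so |s| < 5. Then |-4s^2 - 13s - 36| ≤ 4·5^2 + 13·5 + 36 = 201.
Hence |(-4s^3 - s^2 + 3s - 8) + 116| ≤ 201|s − 3| < ε provided |s − 3| < ε/201.
Choosing δ = min(2, ε/201) ensures both conditions, hence |(-4s^3 - s^2 + 3s - 8) + 116| < ε.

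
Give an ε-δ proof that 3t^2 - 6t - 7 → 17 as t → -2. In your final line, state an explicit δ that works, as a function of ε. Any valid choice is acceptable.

Suppose ε > 0. We want δ > 0 such that 0 < |t + 2| < δ implies |(3t^2 - 6t - 7) − 17| < ε.
(3t^2 - 6t - 7) − 17 = 3t^2 - 6t - 24 = (t + 2)(3t - 12).
So |(3t^2 - 6t - 7) − 17| = |t + 2|·|3t - 12|.
Assume first that |t + 2| < 1, so |t| < 3. Then |3t - 12| ≤ 3·3 + 12 = 21.
Hence |(3t^2 - 6t - 7) − 17| ≤ 21|t + 2| < ε provided |t + 2| < ε/21.
Choosing δ = min(1, ε/21) ensures both conditions, hence |(3t^2 - 6t - 7) − 17| < ε.

δ = min(1, ε/21)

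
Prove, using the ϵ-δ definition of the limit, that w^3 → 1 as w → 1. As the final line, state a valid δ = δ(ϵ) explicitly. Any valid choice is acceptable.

δ = min(2, ϵ/13)

Fix ϵ > 0. We seek δ > 0 with 0 < |w − 1| < δ ⇒ |w^3 − 1| < ϵ.
Factor: w^3 − 1 = (w − 1)(w^2 + w + 1), so |w^3 − 1| = |w − 1|·|w^2 + w + 1|.
Impose δ ≤ 2 so that |w| < 3; then |w^2 + w + 1| ≤ 13.
Hence |w^3 − 1| ≤ 13|w − 1|, which is < ϵ once |w − 1| < ϵ/13.
Take δ = min(2, ϵ/13). If 0 < |w − 1| < δ then both bounds hold and |w^3 − 1| ≤ 13|w − 1| < 13·(ϵ/13) = ϵ.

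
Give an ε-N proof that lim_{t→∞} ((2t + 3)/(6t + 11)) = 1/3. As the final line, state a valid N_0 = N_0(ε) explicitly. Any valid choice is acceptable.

Let ε > 0. We seek N_0 > 0 such that t > N_0 implies |(2t + 3)/(6t + 11) − (1/3)| < ε.
(2t + 3)/(6t + 11) − (1/3) = (6(2t + 3) − 2(6t + 11)) / (6(6t + 11)) = -4/(6(6t + 11)).
For t > 0 we have 6t + 11 > 6t, so |(2t + 3)/(6t + 11) − (1/3)| = 4/(6(6t + 11)) < 4/(6·6t) = (1/9)/t.
Thus |(2t + 3)/(6t + 11) − (1/3)| < ε whenever t > (1/9)/ε.
Take N_0 = (1/9)/ε. If t > N_0 then |(2t + 3)/(6t + 11) − (1/3)| < (1/9)/t < ε.

N_0 = (1/9)/ε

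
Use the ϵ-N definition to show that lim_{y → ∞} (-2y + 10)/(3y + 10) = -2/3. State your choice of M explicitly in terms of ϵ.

Fix ϵ > 0. We seek M > 0 such that y > M implies |(-2y + 10)/(3y + 10) + 2/3| < ϵ.
(-2y + 10)/(3y + 10) + 2/3 = (3(-2y + 10) − (-2)(3y + 10)) / (3(3y + 10)) = 50/(3(3y + 10)).
For y > 0 we have 3y + 10 > 3y, so |(-2y + 10)/(3y + 10) + 2/3| = 50/(3(3y + 10)) < 50/(3·3y) = (50/9)/y.
Thus |(-2y + 10)/(3y + 10) + 2/3| < ϵ whenever y > (50/9)/ϵ.
Take M = (50/9)/ϵ. If y > M then |(-2y + 10)/(3y + 10) + 2/3| < (50/9)/y < ϵ.

M = (50/9)/ϵ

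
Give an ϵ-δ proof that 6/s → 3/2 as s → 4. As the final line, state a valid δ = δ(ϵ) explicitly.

δ = min(2, (4/3)ϵ)

Fix ϵ > 0. We seek δ > 0 such that 0 < |s − 4| < δ implies |6/s − (3/2)| < ϵ.
|6/s − (3/2)| = 6·|4 − s|/(4·|s|) = 6|s − 4|/(4|s|).
Restrict δ ≤ 2. Then |s − 4| < 2 gives |s| > 2, so 4|s| > 8.
Then |6/s − (3/2)| < 6|s − 4|/8, which is < ϵ when |s − 4| < (4/3)ϵ.
Take δ = min(2, (4/3)ϵ). Then 0 < |s − 4| < δ gives both |s − 4| < 2 and |s − 4| < (4/3)ϵ, so |6/s − (3/2)| < ϵ.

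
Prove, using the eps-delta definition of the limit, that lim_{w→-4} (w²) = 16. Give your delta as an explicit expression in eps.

Let eps > 0 be given. We seek delta > 0 with 0 < |w + 4| < delta ⇒ |w² − 16| < eps.
Factor: w² − 16 = (w + 4)(w - 4), so |w² − 16| = |w + 4|·|w - 4|.
Restrict delta ≤ 1. Then |w + 4| < 1 gives |w| < 5, so by the triangle inequality |w - 4| ≤ 5 + 4 = 9.
Hence |w² − 16| ≤ 9|w + 4|, which is < eps once |w + 4| < eps/9.
Take delta = min(1, eps/9). If 0 < |w + 4| < delta then both bounds hold and |w² − 16| ≤ 9|w + 4| < 9·(eps/9) = eps.

delta = min(1, eps/9)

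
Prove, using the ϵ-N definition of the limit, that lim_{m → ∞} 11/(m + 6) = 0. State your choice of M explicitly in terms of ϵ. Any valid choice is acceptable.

M = 11/ϵ

Let ϵ > 0 be given. For m ≥ 1, |11/(m + 6) − 0| = 11/(m + 6) ≤ 11/m.
We need 11/m < ϵ, i.e. m > 11/ϵ.
Take M = 11/ϵ. If m > M then |11/(m + 6)| ≤ 11/m < ϵ.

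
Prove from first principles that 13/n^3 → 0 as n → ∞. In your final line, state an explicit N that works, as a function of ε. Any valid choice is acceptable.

Suppose ε > 0. For n ≥ 1, |13/n^3 − 0| = 13/n^3.
13/n^3 < ε ⇔ n^3 > 13/ε ⇔ n > (13/ε)^{1/3}.
Take N = (13/ε)^{1/3}. Then n > N implies 13/n^3 < ε.

N = (13/ε)^{1/3}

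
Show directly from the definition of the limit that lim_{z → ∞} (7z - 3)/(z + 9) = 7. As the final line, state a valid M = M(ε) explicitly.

M = 66/ε

Suppose ε > 0. We seek M > 0 such that z > M implies |(7z - 3)/(z + 9) − 7| < ε.
(7z - 3)/(z + 9) − 7 = ((7z - 3) − 7(z + 9)) / ((z + 9)) = -66/((z + 9)).
For z > 0 we have z + 9 > z, so |(7z - 3)/(z + 9) − 7| = 66/((z + 9)) < 66/(z) = 66/z.
Thus |(7z - 3)/(z + 9) − 7| < ε whenever z > 66/ε.
Take M = 66/ε. If z > M then |(7z - 3)/(z + 9) − 7| < 66/z < ε.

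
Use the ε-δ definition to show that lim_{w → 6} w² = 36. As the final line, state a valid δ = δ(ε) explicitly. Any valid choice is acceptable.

Let ε > 0. We seek δ > 0 with 0 < |w − 6| < δ ⇒ |w² − 36| < ε.
Factor: w² − 36 = (w − 6)(w + 6), so |w² − 36| = |w − 6|·|w + 6|.
Impose δ ≤ 1 so that |w| < 7; then |w + 6| ≤ 13.
Hence |w² − 36| ≤ 13|w − 6|, which is < ε once |w − 6| < ε/13.
Take δ = min(1, ε/13). If 0 < |w − 6| < δ then both bounds hold and |w² − 36| ≤ 13|w − 6| < 13·(ε/13) = ε.

δ = min(1, ε/13)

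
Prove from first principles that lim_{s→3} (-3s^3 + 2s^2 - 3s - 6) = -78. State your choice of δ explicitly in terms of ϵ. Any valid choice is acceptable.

Let ϵ > 0 be given. We want δ > 0 such that 0 < |s − 3| < δ implies |(-3s^3 + 2s^2 - 3s - 6) + 78| < ϵ.
(-3s^3 + 2s^2 - 3s - 6) + 78 = -3s^3 + 2s^2 - 3s + 72 = (s − 3)(-3s^2 - 7s - 24).
So |(-3s^3 + 2s^2 - 3s - 6) + 78| = |s − 3|·|-3s^2 - 7s - 24|.
Require δ ≤ 1. Then |s − 3| < 1 gives |s| < 4, and by the triangle inequality |-3s^2 - 7s - 24| ≤ 3·4^2 + 7·4 + 24 = 100.
Hence |(-3s^3 + 2s^2 - 3s - 6) + 78| ≤ 100|s − 3| < ϵ provided |s − 3| < ϵ/100.
Choosing δ = min(1, ϵ/100) ensures both conditions, hence |(-3s^3 + 2s^2 - 3s - 6) + 78| < ϵ.

δ = min(1, ϵ/100)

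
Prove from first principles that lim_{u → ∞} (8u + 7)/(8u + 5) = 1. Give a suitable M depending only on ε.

Let ε > 0. We seek M > 0 such that u > M implies |(8u + 7)/(8u + 5) − 1| < ε.
(8u + 7)/(8u + 5) − 1 = (8(8u + 7) − 8(8u + 5)) / (8(8u + 5)) = 16/(8(8u + 5)).
For u > 0 we have 8u + 5 > 8u, so |(8u + 7)/(8u + 5) − 1| = 16/(8(8u + 5)) < 16/(8·8u) = (1/4)/u.
Thus |(8u + 7)/(8u + 5) − 1| < ε whenever u > (1/4)/ε.
Take M = (1/4)/ε. If u > M then |(8u + 7)/(8u + 5) − 1| < (1/4)/u < ε.

M = (1/4)/ε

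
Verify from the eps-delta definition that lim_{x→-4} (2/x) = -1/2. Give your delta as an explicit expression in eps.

Suppose eps > 0. We seek delta > 0 such that 0 < |x + 4| < delta implies |2/x + 1/2| < eps.
|2/x + 1/2| = 2·|-4 − x|/(4·|x|) = 2|x + 4|/(4|x|).
Require delta ≤ 2 so that |x| > 4 − 2 = 2, hence 4|x| > 8.
Then |2/x + 1/2| < 2|x + 4|/8, which is < eps when |x + 4| < 4eps.
Take delta = min(2, 4eps). Then 0 < |x + 4| < delta gives both |x + 4| < 2 and |x + 4| < 4eps, so |2/x + 1/2| < eps.

delta = min(2, 4eps)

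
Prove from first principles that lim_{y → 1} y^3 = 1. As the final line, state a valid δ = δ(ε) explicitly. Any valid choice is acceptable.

Let ε > 0. We seek δ > 0 with 0 < |y − 1| < δ ⇒ |y^3 − 1| < ε.
Factor: y^3 − 1 = (y − 1)(y^2 + y + 1), so |y^3 − 1| = |y − 1|·|y^2 + y + 1|.
Impose δ ≤ 1 so that |y| < 2; then |y^2 + y + 1| ≤ 7.
Hence |y^3 − 1| ≤ 7|y − 1|, which is < ε once |y − 1| < ε/7.
Take δ = min(1, ε/7). If 0 < |y − 1| < δ then both bounds hold and |y^3 − 1| ≤ 7|y − 1| < 7·(ε/7) = ε.

δ = min(1, ε/7)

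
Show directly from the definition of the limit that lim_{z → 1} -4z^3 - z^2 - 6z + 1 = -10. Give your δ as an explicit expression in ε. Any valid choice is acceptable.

Let ε > 0. We want δ > 0 such that 0 < |z − 1| < δ implies |(-4z^3 - z^2 - 6z + 1) + 10| < ε.
(-4z^3 - z^2 - 6z + 1) + 10 = -4z^3 - z^2 - 6z + 11 = (z − 1)(-4z^2 - 5z - 11).
So |(-4z^3 - z^2 - 6z + 1) + 10| = |z − 1|·|-4z^2 - 5z - 11|.
Require δ ≤ 1. Then |z − 1| < 1 gives |z| < 2, and by the triangle inequality |-4z^2 - 5z - 11| ≤ 4·2^2 + 5·2 + 11 = 37.
Hence |(-4z^3 - z^2 - 6z + 1) + 10| ≤ 37|z − 1| < ε provided |z − 1| < ε/37.
Take δ = min(1, ε/37). Then 0 < |z − 1| < δ gives both |z − 1| < 1 and |z − 1| < ε/37, so |(-4z^3 - z^2 - 6z + 1) + 10| < ε.

δ = min(1, ε/37)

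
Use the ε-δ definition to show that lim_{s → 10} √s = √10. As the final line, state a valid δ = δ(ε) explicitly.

δ = min(10, √10·ε)

Fix ε > 0. We want δ > 0 such that 0 < |s − 10| < δ implies |√s − √10| < ε.
Rationalise: √s − √10 = (s − 10)/(√s + √10), so |√s − √10| = |s − 10|/(√s + √10).
Restrict δ ≤ 10 so that |s − 10| < 10 forces s > 0, and then √s + √10 > √10.
Hence |√s − √10| < |s − 10|/√10, which is < ε once |s − 10| < √10·ε.
Take δ = min(10, √10·ε). If 0 < |s − 10| < δ then s > 0 and |√s − √10| < |s − 10|/√10 < ε.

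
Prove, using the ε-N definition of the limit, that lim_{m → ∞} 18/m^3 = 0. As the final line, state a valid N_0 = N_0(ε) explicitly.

N_0 = (18/ε)^{1/3}

Let ε > 0. For m ≥ 1, |18/m^3 − 0| = 18/m^3.
18/m^3 < ε ⇔ m^3 > 18/ε ⇔ m > (18/ε)^{1/3}.
Take N_0 = (18/ε)^{1/3}. Then m > N_0 implies 18/m^3 < ε.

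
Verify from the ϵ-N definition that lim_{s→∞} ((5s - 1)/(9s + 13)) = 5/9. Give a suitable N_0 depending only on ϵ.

N_0 = (74/81)/ϵ

Let ϵ > 0. We seek N_0 > 0 such that s > N_0 implies |(5s - 1)/(9s + 13) − (5/9)| < ϵ.
(5s - 1)/(9s + 13) − (5/9) = (9(5s - 1) − 5(9s + 13)) / (9(9s + 13)) = -74/(9(9s + 13)).
For s > 0 we have 9s + 13 > 9s, so |(5s - 1)/(9s + 13) − (5/9)| = 74/(9(9s + 13)) < 74/(9·9s) = (74/81)/s.
Thus |(5s - 1)/(9s + 13) − (5/9)| < ϵ whenever s > (74/81)/ϵ.
Take N_0 = (74/81)/ϵ. If s > N_0 then |(5s - 1)/(9s + 13) − (5/9)| < (74/81)/s < ϵ.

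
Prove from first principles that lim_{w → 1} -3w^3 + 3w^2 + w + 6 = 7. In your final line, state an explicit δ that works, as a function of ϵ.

δ = min(1, ϵ/13)

Suppose ϵ > 0. We want δ > 0 such that 0 < |w − 1| < δ implies |(-3w^3 + 3w^2 + w + 6) − 7| < ϵ.
(-3w^3 + 3w^2 + w + 6) − 7 = -3w^3 + 3w^2 + w - 1 = (w − 1)(-3w^2 + 1).
So |(-3w^3 + 3w^2 + w + 6) − 7| = |w − 1|·|-3w^2 + 1|.
Assume first that |w − 1| < 1, so |w| < 2. Then |-3w^2 + 1| ≤ 3·2^2 + 1 = 13.
Hence |(-3w^3 + 3w^2 + w + 6) − 7| ≤ 13|w − 1| < ϵ provided |w − 1| < ϵ/13.
Take δ = min(1, ϵ/13). Then 0 < |w − 1| < δ gives both |w − 1| < 1 and |w − 1| < ϵ/13, so |(-3w^3 + 3w^2 + w + 6) − 7| < ϵ.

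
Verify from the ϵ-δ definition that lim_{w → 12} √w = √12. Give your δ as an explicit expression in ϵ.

Fix ϵ > 0. We want δ > 0 such that 0 < |w − 12| < δ implies |√w − √12| < ϵ.
Multiplying by the conjugate, |√w − √12| = |w − 12|/(√w + √12).
Restrict δ ≤ 12 so that |w − 12| < 12 forces w > 0, and then √w + √12 > √12.
Hence |√w − √12| < |w − 12|/√12, which is < ϵ once |w − 12| < √12·ϵ.
Take δ = min(12, √12·ϵ). If 0 < |w − 12| < δ then w > 0 and |√w − √12| < |w − 12|/√12 < ϵ.

δ = min(12, √12·ϵ)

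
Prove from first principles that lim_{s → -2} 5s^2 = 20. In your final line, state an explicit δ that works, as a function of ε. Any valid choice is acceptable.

δ = min(1, ε/25)

Let ε > 0 be given. We want δ > 0 such that 0 < |s + 2| < δ implies |(5s^2) − 20| < ε.
(5s^2) − 20 = 5s^2 - 20 = (s + 2)(5s - 10).
So |(5s^2) − 20| = |s + 2|·|5s - 10|.
Require δ ≤ 1. Then |s + 2| < 1 gives |s| < 3, and by the triangle inequality |5s - 10| ≤ 5·3 + 10 = 25.
Hence |(5s^2) − 20| ≤ 25|s + 2| < ε provided |s + 2| < ε/25.
Take δ = min(1, ε/25). Then 0 < |s + 2| < δ gives both |s + 2| < 1 and |s + 2| < ε/25, so |(5s^2) − 20| < ε.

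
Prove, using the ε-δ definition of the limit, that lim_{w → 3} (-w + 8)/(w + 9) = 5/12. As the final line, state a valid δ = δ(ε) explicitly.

Suppose ε > 0. We want δ > 0 with 0 < |w − 3| < δ ⇒ |(-w + 8)/(w + 9) − (5/12)| < ε.
Combining over a common denominator, (-w + 8)/(w + 9) − (5/12) = [(-w + 8)·12 − 5·(w + 9)] / [12·(w + 9)] = -17(w − 3) / (12(w + 9)).
So |(-w + 8)/(w + 9) − (5/12)| = 17|w − 3| / (12·|w + 9|).
Require δ ≤ 6, so |w + 9| ≥ |12| − |w − 3| > 12 − 6 = 6.
Hence |(-w + 8)/(w + 9) − (5/12)| < 17|w − 3|/(12·6) = (17/72)|w − 3|, which is < ε once |w − 3| < (72/17)ε.
Take δ = min(6, (72/17)ε). Then 0 < |w − 3| < δ forces both bounds, so |(-w + 8)/(w + 9) − (5/12)| < ε.

δ = min(6, (72/17)ε)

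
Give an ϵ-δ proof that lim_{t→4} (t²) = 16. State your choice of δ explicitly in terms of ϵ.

Suppose ϵ > 0. We seek δ > 0 with 0 < |t − 4| < δ ⇒ |t² − 16| < ϵ.
Factor: t² − 16 = (t − 4)(t + 4), so |t² − 16| = |t − 4|·|t + 4|.
Restrict δ ≤ 1. Then |t − 4| < 1 gives |t| < 5, so by the triangle inequality |t + 4| ≤ 5 + 4 = 9.
Hence |t² − 16| ≤ 9|t − 4|, which is < ϵ once |t − 4| < ϵ/9.
Take δ = min(1, ϵ/9). If 0 < |t − 4| < δ then both bounds hold and |t² − 16| ≤ 9|t − 4| < 9·(ϵ/9) = ϵ.

δ = min(1, ϵ/9)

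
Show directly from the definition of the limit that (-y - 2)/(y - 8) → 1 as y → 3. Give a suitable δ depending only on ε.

δ = min(5/2, (5/4)ε)

Suppose ε > 0. We want δ > 0 with 0 < |y − 3| < δ ⇒ |(-y - 2)/(y - 8) − 1| < ε.
Combining over a common denominator, (-y - 2)/(y - 8) − 1 = [(-y - 2)·(-5) − (-5)·(y - 8)] / [(-5)·(y - 8)] = 10(y − 3) / ((-5)(y - 8)).
So |(-y - 2)/(y - 8) − 1| = 10|y − 3| / (5·|y − 8|).
Require δ ≤ 5/2, so |y − 8| ≥ |-5| − |y − 3| > 5 − 5/2 = 5/2.
Hence |(-y - 2)/(y - 8) − 1| < 10|y − 3|/(5·(5/2)) = (4/5)|y − 3|, which is < ε once |y − 3| < (5/4)ε.
Take δ = min(5/2, (5/4)ε). Then 0 < |y − 3| < δ forces both bounds, so |(-y - 2)/(y - 8) − 1| < ε.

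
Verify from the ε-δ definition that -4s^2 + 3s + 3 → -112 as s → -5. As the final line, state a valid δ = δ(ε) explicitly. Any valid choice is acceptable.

δ = min(1, ε/47)

Suppose ε > 0. We want δ > 0 such that 0 < |s + 5| < δ implies |(-4s^2 + 3s + 3) + 112| < ε.
(-4s^2 + 3s + 3) + 112 = -4s^2 + 3s + 115 = (s + 5)(-4s + 23).
So |(-4s^2 + 3s + 3) + 112| = |s + 5|·|-4s + 23|.
Assume first that |s + 5| < 1, so |s| < 6. Then |-4s + 23| ≤ 4·6 + 23 = 47.
Hence |(-4s^2 + 3s + 3) + 112| ≤ 47|s + 5| < ε provided |s + 5| < ε/47.
Take δ = min(1, ε/47). Then 0 < |s + 5| < δ gives both |s + 5| < 1 and |s + 5| < ε/47, so |(-4s^2 + 3s + 3) + 112| < ε.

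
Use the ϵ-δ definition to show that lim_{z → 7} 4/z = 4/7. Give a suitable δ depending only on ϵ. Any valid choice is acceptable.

δ = min(7/2, (49/8)ϵ)

Let ϵ > 0. We seek δ > 0 such that 0 < |z − 7| < δ implies |4/z − (4/7)| < ϵ.
|4/z − (4/7)| = 4·|7 − z|/(7·|z|) = 4|z − 7|/(7|z|).
Restrict δ ≤ 7/2. Then |z − 7| < 7/2 gives |z| > 7/2, so 7|z| > 49/2.
Then |4/z − (4/7)| < 4|z − 7|/(49/2), which is < ϵ when |z − 7| < (49/8)ϵ.
Take δ = min(7/2, (49/8)ϵ). Then 0 < |z − 7| < δ gives both |z − 7| < 7/2 and |z − 7| < (49/8)ϵ, so |4/z − (4/7)| < ϵ.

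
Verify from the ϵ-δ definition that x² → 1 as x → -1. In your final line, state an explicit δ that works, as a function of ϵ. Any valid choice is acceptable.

Let ϵ > 0. We seek δ > 0 with 0 < |x + 1| < δ ⇒ |x² − 1| < ϵ.
Factor: x² − 1 = (x + 1)(x - 1), so |x² − 1| = |x + 1|·|x - 1|.
Restrict δ ≤ 1. Then |x + 1| < 1 gives |x| < 2, so by the triangle inequality |x - 1| ≤ 2 + 1 = 3.
Hence |x² − 1| ≤ 3|x + 1|, which is < ϵ once |x + 1| < ϵ/3.
Take δ = min(1, ϵ/3). If 0 < |x + 1| < δ then both bounds hold and |x² − 1| ≤ 3|x + 1| < 3·(ϵ/3) = ϵ.

δ = min(1, ϵ/3)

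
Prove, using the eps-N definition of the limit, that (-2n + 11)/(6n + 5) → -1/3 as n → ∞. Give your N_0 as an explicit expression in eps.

Let eps > 0 be given. For n ≥ 1, |(-2n + 11)/(6n + 5) + 1/3| = |76|/(6(6n + 5)) = 76/(6(6n + 5)).
Since 6n + 5 ≥ 6n for n ≥ 1, this is ≤ 76/(6·6n) = (19/9)/n.
So |(-2n + 11)/(6n + 5) + 1/3| < eps whenever n > (19/9)/eps.
Take N_0 = (19/9)/eps. If n > N_0 then |(-2n + 11)/(6n + 5) + 1/3| ≤ (19/9)/n < eps.

N_0 = (19/9)/eps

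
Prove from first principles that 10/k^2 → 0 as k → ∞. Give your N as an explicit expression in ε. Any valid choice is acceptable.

N = (10/ε)^{1/2}

Let ε > 0 be given. For k ≥ 1, |10/k^2 − 0| = 10/k^2.
10/k^2 < ε ⇔ k^2 > 10/ε ⇔ k > (10/ε)^{1/2}.
Take N = (10/ε)^{1/2}. Then k > N implies 10/k^2 < ε.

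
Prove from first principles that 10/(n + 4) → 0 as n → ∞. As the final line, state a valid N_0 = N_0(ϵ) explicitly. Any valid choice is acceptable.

N_0 = 10/ϵ

Let ϵ > 0. For n ≥ 1, |10/(n + 4) − 0| = 10/(n + 4) ≤ 10/n.
We need 10/n < ϵ, i.e. n > 10/ϵ.
Take N_0 = 10/ϵ. If n > N_0 then |10/(n + 4)| ≤ 10/n < ϵ.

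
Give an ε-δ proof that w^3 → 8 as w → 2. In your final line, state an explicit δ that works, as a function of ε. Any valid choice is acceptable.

Fix ε > 0. We seek δ > 0 with 0 < |w − 2| < δ ⇒ |w^3 − 8| < ε.
Factor: w^3 − 8 = (w − 2)(w^2 + 2w + 4), so |w^3 − 8| = |w − 2|·|w^2 + 2w + 4|.
Restrict δ ≤ 1. Then |w − 2| < 1 gives |w| < 3, so by the triangle inequality |w^2 + 2w + 4| ≤ 3^2 + 2·3 + 4 = 19.
Hence |w^3 − 8| ≤ 19|w − 2|, which is < ε once |w − 2| < ε/19.
Take δ = min(1, ε/19). If 0 < |w − 2| < δ then both bounds hold and |w^3 − 8| ≤ 19|w − 2| < 19·(ε/19) = ε.

δ = min(1, ε/19)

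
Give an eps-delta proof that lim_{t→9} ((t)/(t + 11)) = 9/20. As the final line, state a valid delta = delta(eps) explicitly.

delta = min(10, (200/11)eps)

Suppose eps > 0. We want delta > 0 with 0 < |t − 9| < delta ⇒ |(t)/(t + 11) − (9/20)| < eps.
Combining over a common denominator, (t)/(t + 11) − (9/20) = [(t)·20 − 9·(t + 11)] / [20·(t + 11)] = 11(t − 9) / (20(t + 11)).
So |(t)/(t + 11) − (9/20)| = 11|t − 9| / (20·|t + 11|).
Restrict delta ≤ 10. Then |t − 9| < 10 gives |t + 11| = |(t − 9) + 20| ≥ 20 − 10 = 10.
Hence |(t)/(t + 11) − (9/20)| < 11|t − 9|/(20·10) = (11/200)|t − 9|, which is < eps once |t − 9| < (200/11)eps.
Take delta = min(10, (200/11)eps). Then 0 < |t − 9| < delta forces both bounds, so |(t)/(t + 11) − (9/20)| < eps.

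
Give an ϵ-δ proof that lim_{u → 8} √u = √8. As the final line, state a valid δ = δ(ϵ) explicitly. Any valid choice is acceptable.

δ = min(8, √8·ϵ)

Suppose ϵ > 0. We want δ > 0 such that 0 < |u − 8| < δ implies |√u − √8| < ϵ.
Rationalise: √u − √8 = (u − 8)/(√u + √8), so |√u − √8| = |u − 8|/(√u + √8).
Restrict δ ≤ 8 so that |u − 8| < 8 forces u > 0, and then √u + √8 > √8.
Hence |√u − √8| < |u − 8|/√8, which is < ϵ once |u − 8| < √8·ϵ.
Take δ = min(8, √8·ϵ). If 0 < |u − 8| < δ then u > 0 and |√u − √8| < |u − 8|/√8 < ϵ.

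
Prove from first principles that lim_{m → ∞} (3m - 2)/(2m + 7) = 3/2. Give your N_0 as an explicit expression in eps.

Suppose eps > 0. For m ≥ 1, |(3m - 2)/(2m + 7) − (3/2)| = |-25|/(2(2m + 7)) = 25/(2(2m + 7)).
Since 2m + 7 ≥ 2m for m ≥ 1, this is ≤ 25/(2·2m) = (25/4)/m.
So |(3m - 2)/(2m + 7) − (3/2)| < eps whenever m > (25/4)/eps.
Take N_0 = (25/4)/eps. If m > N_0 then |(3m - 2)/(2m + 7) − (3/2)| ≤ (25/4)/m < eps.

N_0 = (25/4)/eps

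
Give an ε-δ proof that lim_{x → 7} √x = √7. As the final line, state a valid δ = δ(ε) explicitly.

δ = min(7, √7·ε)

Let ε > 0 be given. We want δ > 0 such that 0 < |x − 7| < δ implies |√x − √7| < ε.
Rationalise: √x − √7 = (x − 7)/(√x + √7), so |√x − √7| = |x − 7|/(√x + √7).
Restrict δ ≤ 7 so that |x − 7| < 7 forces x > 0, and then √x + √7 > √7.
Hence |√x − √7| < |x − 7|/√7, which is < ε once |x − 7| < √7·ε.
Take δ = min(7, √7·ε). If 0 < |x − 7| < δ then x > 0 and |√x − √7| < |x − 7|/√7 < ε.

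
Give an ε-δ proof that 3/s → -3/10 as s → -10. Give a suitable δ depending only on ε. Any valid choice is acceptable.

δ = min(5, (50/3)ε)

Suppose ε > 0. We seek δ > 0 such that 0 < |s + 10| < δ implies |3/s + 3/10| < ε.
|3/s + 3/10| = 3·|-10 − s|/(10·|s|) = 3|s + 10|/(10|s|).
Restrict δ ≤ 5. Then |s + 10| < 5 gives |s| > 5, so 10|s| > 50.
Then |3/s + 3/10| < 3|s + 10|/50, which is < ε when |s + 10| < (50/3)ε.
Take δ = min(5, (50/3)ε). Then 0 < |s + 10| < δ gives both |s + 10| < 5 and |s + 10| < (50/3)ε, so |3/s + 3/10| < ε.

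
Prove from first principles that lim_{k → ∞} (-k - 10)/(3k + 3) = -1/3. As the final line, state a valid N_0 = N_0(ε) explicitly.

N_0 = 3/ε

Let ε > 0 be given. For k ≥ 1, |(-k - 10)/(3k + 3) + 1/3| = |-27|/(3(3k + 3)) = 27/(3(3k + 3)).
Since 3k + 3 ≥ 3k for k ≥ 1, this is ≤ 27/(3·3k) = 3/k.
So |(-k - 10)/(3k + 3) + 1/3| < ε whenever k > 3/ε.
Take N_0 = 3/ε. If k > N_0 then |(-k - 10)/(3k + 3) + 1/3| ≤ 3/k < ε.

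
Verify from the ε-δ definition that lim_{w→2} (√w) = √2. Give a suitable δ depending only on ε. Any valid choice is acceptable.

Let ε > 0. We want δ > 0 such that 0 < |w − 2| < δ implies |√w − √2| < ε.
Rationalise: √w − √2 = (w − 2)/(√w + √2), so |√w − √2| = |w − 2|/(√w + √2).
Restrict δ ≤ 2 so that |w − 2| < 2 forces w > 0, and then √w + √2 > √2.
Hence |√w − √2| < |w − 2|/√2, which is < ε once |w − 2| < √2·ε.
Take δ = min(2, √2·ε). If 0 < |w − 2| < δ then w > 0 and |√w − √2| < |w − 2|/√2 < ε.

δ = min(2, √2·ε)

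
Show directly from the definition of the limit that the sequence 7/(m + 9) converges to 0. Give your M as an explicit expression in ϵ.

M = 7/ϵ

Let ϵ > 0. For m ≥ 1, |7/(m + 9) − 0| = 7/(m + 9) ≤ 7/m.
We need 7/m < ϵ, i.e. m > 7/ϵ.
Take M = 7/ϵ. If m > M then |7/(m + 9)| ≤ 7/m < ϵ.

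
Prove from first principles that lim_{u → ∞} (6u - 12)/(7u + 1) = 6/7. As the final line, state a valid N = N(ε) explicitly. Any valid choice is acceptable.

Fix ε > 0. We seek N > 0 such that u > N implies |(6u - 12)/(7u + 1) − (6/7)| < ε.
(6u - 12)/(7u + 1) − (6/7) = (7(6u - 12) − 6(7u + 1)) / (7(7u + 1)) = -90/(7(7u + 1)).
For u > 0 we have 7u + 1 > 7u, so |(6u - 12)/(7u + 1) − (6/7)| = 90/(7(7u + 1)) < 90/(7·7u) = (90/49)/u.
Thus |(6u - 12)/(7u + 1) − (6/7)| < ε whenever u > (90/49)/ε.
Take N = (90/49)/ε. If u > N then |(6u - 12)/(7u + 1) − (6/7)| < (90/49)/u < ε.

N = (90/49)/ε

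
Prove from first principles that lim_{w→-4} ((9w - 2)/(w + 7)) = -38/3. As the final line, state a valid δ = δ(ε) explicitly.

δ = min(3/2, (9/130)ε)

Fix ε > 0. We want δ > 0 with 0 < |w + 4| < δ ⇒ |(9w - 2)/(w + 7) + 38/3| < ε.
Combining over a common denominator, (9w - 2)/(w + 7) + 38/3 = [(9w - 2)·3 − (-38)·(w + 7)] / [3·(w + 7)] = 65(w + 4) / (3(w + 7)).
So |(9w - 2)/(w + 7) + 38/3| = 65|w + 4| / (3·|w + 7|).
Require δ ≤ 3/2, so |w + 7| ≥ |3| − |w + 4| > 3 − 3/2 = 3/2.
Hence |(9w - 2)/(w + 7) + 38/3| < 65|w + 4|/(3·(3/2)) = (130/9)|w + 4|, which is < ε once |w + 4| < (9/130)ε.
Take δ = min(3/2, (9/130)ε). Then 0 < |w + 4| < δ forces both bounds, so |(9w - 2)/(w + 7) + 38/3| < ε.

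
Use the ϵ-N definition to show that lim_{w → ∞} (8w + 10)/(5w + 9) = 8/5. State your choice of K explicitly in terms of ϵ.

K = (22/25)/ϵ

Let ϵ > 0 be given. We seek K > 0 such that w > K implies |(8w + 10)/(5w + 9) − (8/5)| < ϵ.
(8w + 10)/(5w + 9) − (8/5) = (5(8w + 10) − 8(5w + 9)) / (5(5w + 9)) = -22/(5(5w + 9)).
For w > 0 we have 5w + 9 > 5w, so |(8w + 10)/(5w + 9) − (8/5)| = 22/(5(5w + 9)) < 22/(5·5w) = (22/25)/w.
Thus |(8w + 10)/(5w + 9) − (8/5)| < ϵ whenever w > (22/25)/ϵ.
Take K = (22/25)/ϵ. If w > K then |(8w + 10)/(5w + 9) − (8/5)| < (22/25)/w < ϵ.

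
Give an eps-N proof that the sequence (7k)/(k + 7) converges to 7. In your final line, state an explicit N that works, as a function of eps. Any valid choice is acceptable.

N = 49/eps

Let eps > 0 be given. For k ≥ 1, |(7k)/(k + 7) − 7| = |-49|/((k + 7)) = 49/((k + 7)).
Since k + 7 ≥ k for k ≥ 1, this is ≤ 49/(k) = 49/k.
So |(7k)/(k + 7) − 7| < eps whenever k > 49/eps.
Take N = 49/eps. If k > N then |(7k)/(k + 7) − 7| ≤ 49/k < eps.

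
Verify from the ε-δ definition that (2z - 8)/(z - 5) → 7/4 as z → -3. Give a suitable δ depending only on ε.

δ = min(4, 16ε)

Fix ε > 0. We want δ > 0 with 0 < |z + 3| < δ ⇒ |(2z - 8)/(z - 5) − (7/4)| < ε.
Combining over a common denominator, (2z - 8)/(z - 5) − (7/4) = [(2z - 8)·(-8) − (-14)·(z - 5)] / [(-8)·(z - 5)] = -2(z + 3) / ((-8)(z - 5)).
So |(2z - 8)/(z - 5) − (7/4)| = 2|z + 3| / (8·|z − 5|).
Restrict δ ≤ 4. Then |z + 3| < 4 gives |z − 5| = |(z + 3) + (-8)| ≥ 8 − 4 = 4.
Hence |(2z - 8)/(z - 5) − (7/4)| < 2|z + 3|/(8·4) = (1/16)|z + 3|, which is < ε once |z + 3| < 16ε.
Take δ = min(4, 16ε). Then 0 < |z + 3| < δ forces both bounds, so |(2z - 8)/(z - 5) − (7/4)| < ε.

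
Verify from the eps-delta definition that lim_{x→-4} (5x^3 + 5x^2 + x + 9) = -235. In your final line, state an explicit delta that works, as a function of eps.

Let eps > 0. We want delta > 0 such that 0 < |x + 4| < delta implies |(5x^3 + 5x^2 + x + 9) + 235| < eps.
(5x^3 + 5x^2 + x + 9) + 235 = 5x^3 + 5x^2 + x + 244 = (x + 4)(5x^2 - 15x + 61).
So |(5x^3 + 5x^2 + x + 9) + 235| = |x + 4|·|5x^2 - 15x + 61|.
Assume first that |x + 4| < 2, so |x| < 6. Then |5x^2 - 15x + 61| ≤ 5·6^2 + 15·6 + 61 = 331.
Hence |(5x^3 + 5x^2 + x + 9) + 235| ≤ 331|x + 4| < eps provided |x + 4| < eps/331.
Take delta = min(2, eps/331). Then 0 < |x + 4| < delta gives both |x + 4| < 2 and |x + 4| < eps/331, so |(5x^3 + 5x^2 + x + 9) + 235| < eps.

delta = min(2, eps/331)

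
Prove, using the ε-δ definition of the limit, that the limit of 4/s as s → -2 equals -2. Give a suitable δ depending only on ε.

δ = min(1, (1/2)ε)

Suppose ε > 0. We seek δ > 0 such that 0 < |s + 2| < δ implies |4/s + 2| < ε.
|4/s + 2| = 4·|-2 − s|/(2·|s|) = 4|s + 2|/(2|s|).
Restrict δ ≤ 1. Then |s + 2| < 1 gives |s| > 1, so 2|s| > 2.
Then |4/s + 2| < 4|s + 2|/2, which is < ε when |s + 2| < (1/2)ε.
Take δ = min(1, (1/2)ε). Then 0 < |s + 2| < δ gives both |s + 2| < 1 and |s + 2| < (1/2)ε, so |4/s + 2| < ε.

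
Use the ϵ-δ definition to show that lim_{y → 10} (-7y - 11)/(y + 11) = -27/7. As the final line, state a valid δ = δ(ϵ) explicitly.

δ = min(21/2, (147/44)ϵ)

Let ϵ > 0. We want δ > 0 with 0 < |y − 10| < δ ⇒ |(-7y - 11)/(y + 11) + 27/7| < ϵ.
Combining over a common denominator, (-7y - 11)/(y + 11) + 27/7 = [(-7y - 11)·21 − (-81)·(y + 11)] / [21·(y + 11)] = -66(y − 10) / (21(y + 11)).
So |(-7y - 11)/(y + 11) + 27/7| = 66|y − 10| / (21·|y + 11|).
Restrict δ ≤ 21/2. Then |y − 10| < 21/2 gives |y + 11| = |(y − 10) + 21| ≥ 21 − 21/2 = 21/2.
Hence |(-7y - 11)/(y + 11) + 27/7| < 66|y − 10|/(21·(21/2)) = (44/147)|y − 10|, which is < ϵ once |y − 10| < (147/44)ϵ.
Take δ = min(21/2, (147/44)ϵ). Then 0 < |y − 10| < δ forces both bounds, so |(-7y - 11)/(y + 11) + 27/7| < ϵ.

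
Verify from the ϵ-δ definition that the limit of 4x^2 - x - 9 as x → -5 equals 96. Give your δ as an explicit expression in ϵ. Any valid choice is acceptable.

δ = min(1, ϵ/45)

Fix ϵ > 0. We want δ > 0 such that 0 < |x + 5| < δ implies |(4x^2 - x - 9) − 96| < ϵ.
(4x^2 - x - 9) − 96 = 4x^2 - x - 105 = (x + 5)(4x - 21).
So |(4x^2 - x - 9) − 96| = |x + 5|·|4x - 21|.
Assume first that |x + 5| < 1, so |x| < 6. Then |4x - 21| ≤ 4·6 + 21 = 45.
Hence |(4x^2 - x - 9) − 96| ≤ 45|x + 5| < ϵ provided |x + 5| < ϵ/45.
Take δ = min(1, ϵ/45). Then 0 < |x + 5| < δ gives both |x + 5| < 1 and |x + 5| < ϵ/45, so |(4x^2 - x - 9) − 96| < ϵ.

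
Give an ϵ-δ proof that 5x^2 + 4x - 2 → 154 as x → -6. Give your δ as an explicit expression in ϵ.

δ = min(1, ϵ/61)

Fix ϵ > 0. We want δ > 0 such that 0 < |x + 6| < δ implies |(5x^2 + 4x - 2) − 154| < ϵ.
(5x^2 + 4x - 2) − 154 = 5x^2 + 4x - 156 = (x + 6)(5x - 26).
So |(5x^2 + 4x - 2) − 154| = |x + 6|·|5x - 26|.
Assume first that |x + 6| < 1, so |x| < 7. Then |5x - 26| ≤ 5·7 + 26 = 61.
Hence |(5x^2 + 4x - 2) − 154| ≤ 61|x + 6| < ϵ provided |x + 6| < ϵ/61.
Take δ = min(1, ϵ/61). Then 0 < |x + 6| < δ gives both |x + 6| < 1 and |x + 6| < ϵ/61, so |(5x^2 + 4x - 2) − 154| < ϵ.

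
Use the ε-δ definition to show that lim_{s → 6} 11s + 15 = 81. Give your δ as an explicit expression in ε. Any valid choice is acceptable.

δ = ε/11

Fix ε > 0. We need δ > 0 so that 0 < |s − 6| < δ implies |(11s + 15) − 81| < ε.
|(11s + 15) − 81| = |11s - 66| = 11|s − 6|.
Thus it suffices that |s − 6| < ε/11.
Choosing δ = ε/11 gives |(11s + 15) − 81| = 11|s − 6| < ε whenever |s − 6| < δ.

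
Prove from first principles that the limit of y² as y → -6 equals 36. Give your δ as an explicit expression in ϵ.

Let ϵ > 0. We seek δ > 0 with 0 < |y + 6| < δ ⇒ |y² − 36| < ϵ.
Factor: y² − 36 = (y + 6)(y - 6), so |y² − 36| = |y + 6|·|y - 6|.
Restrict δ ≤ 2. Then |y + 6| < 2 gives |y| < 8, so by the triangle inequality |y - 6| ≤ 8 + 6 = 14.
Hence |y² − 36| ≤ 14|y + 6|, which is < ϵ once |y + 6| < ϵ/14.
Take δ = min(2, ϵ/14). If 0 < |y + 6| < δ then both bounds hold and |y² − 36| ≤ 14|y + 6| < 14·(ϵ/14) = ϵ.

δ = min(2, ϵ/14)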